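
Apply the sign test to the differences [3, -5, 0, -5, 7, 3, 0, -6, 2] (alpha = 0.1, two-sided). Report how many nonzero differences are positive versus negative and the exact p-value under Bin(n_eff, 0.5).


Step 1: Discard zero differences. Original n = 9; n_eff = number of nonzero differences = 7.
Nonzero differences (with sign): +3, -5, -5, +7, +3, -6, +2
Step 2: Count signs: positive = 4, negative = 3.
Step 3: Under H0: P(positive) = 0.5, so the number of positives S ~ Bin(7, 0.5).
Step 4: Two-sided exact p-value = sum of Bin(7,0.5) probabilities at or below the observed probability = 1.000000.
Step 5: alpha = 0.1. fail to reject H0.

n_eff = 7, pos = 4, neg = 3, p = 1.000000, fail to reject H0.


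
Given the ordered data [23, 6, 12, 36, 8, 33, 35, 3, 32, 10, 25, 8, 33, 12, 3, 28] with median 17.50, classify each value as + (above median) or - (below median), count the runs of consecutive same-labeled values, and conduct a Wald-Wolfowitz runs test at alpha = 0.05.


Step 1: Compute median = 17.50; label A = above, B = below.
Labels in order: ABBABAABABABABBA  (n_A = 8, n_B = 8)
Step 2: Count runs R = 13.
Step 3: Under H0 (random ordering), E[R] = 2*n_A*n_B/(n_A+n_B) + 1 = 2*8*8/16 + 1 = 9.0000.
        Var[R] = 2*n_A*n_B*(2*n_A*n_B - n_A - n_B) / ((n_A+n_B)^2 * (n_A+n_B-1)) = 14336/3840 = 3.7333.
        SD[R] = 1.9322.
Step 4: Continuity-corrected z = (R - 0.5 - E[R]) / SD[R] = (13 - 0.5 - 9.0000) / 1.9322 = 1.8114.
Step 5: Two-sided p-value via normal approximation = 2*(1 - Phi(|z|)) = 0.070076.
Step 6: alpha = 0.05. fail to reject H0.

R = 13, z = 1.8114, p = 0.070076, fail to reject H0.


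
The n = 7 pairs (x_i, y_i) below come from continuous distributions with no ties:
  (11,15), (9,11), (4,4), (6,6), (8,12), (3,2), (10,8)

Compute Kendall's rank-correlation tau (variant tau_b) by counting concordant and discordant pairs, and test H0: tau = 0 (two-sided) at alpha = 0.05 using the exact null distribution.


Step 1: Enumerate the 21 unordered pairs (i,j) with i<j and classify each by sign(x_j-x_i) * sign(y_j-y_i).
  (1,2):dx=-2,dy=-4->C; (1,3):dx=-7,dy=-11->C; (1,4):dx=-5,dy=-9->C; (1,5):dx=-3,dy=-3->C
  (1,6):dx=-8,dy=-13->C; (1,7):dx=-1,dy=-7->C; (2,3):dx=-5,dy=-7->C; (2,4):dx=-3,dy=-5->C
  (2,5):dx=-1,dy=+1->D; (2,6):dx=-6,dy=-9->C; (2,7):dx=+1,dy=-3->D; (3,4):dx=+2,dy=+2->C
  (3,5):dx=+4,dy=+8->C; (3,6):dx=-1,dy=-2->C; (3,7):dx=+6,dy=+4->C; (4,5):dx=+2,dy=+6->C
  (4,6):dx=-3,dy=-4->C; (4,7):dx=+4,dy=+2->C; (5,6):dx=-5,dy=-10->C; (5,7):dx=+2,dy=-4->D
  (6,7):dx=+7,dy=+6->C
Step 2: C = 18, D = 3, total pairs = 21.
Step 3: tau = (C - D)/(n(n-1)/2) = (18 - 3)/21 = 0.714286.
Step 4: Exact two-sided p-value (enumerate n! = 5040 permutations of y under H0): p = 0.030159.
Step 5: alpha = 0.05. reject H0.

tau_b = 0.7143 (C=18, D=3), p = 0.030159, reject H0.


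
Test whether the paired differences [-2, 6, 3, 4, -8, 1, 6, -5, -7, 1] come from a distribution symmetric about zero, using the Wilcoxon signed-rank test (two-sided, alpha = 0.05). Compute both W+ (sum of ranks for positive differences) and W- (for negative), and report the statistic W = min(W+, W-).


Step 1: Drop any zero differences (none here) and take |d_i|.
|d| = [2, 6, 3, 4, 8, 1, 6, 5, 7, 1]
Step 2: Midrank |d_i| (ties get averaged ranks).
ranks: |2|->3, |6|->7.5, |3|->4, |4|->5, |8|->10, |1|->1.5, |6|->7.5, |5|->6, |7|->9, |1|->1.5
Step 3: Attach original signs; sum ranks with positive sign and with negative sign.
W+ = 7.5 + 4 + 5 + 1.5 + 7.5 + 1.5 = 27
W- = 3 + 10 + 6 + 9 = 28
(Check: W+ + W- = 55 should equal n(n+1)/2 = 55.)
Step 4: Test statistic W = min(W+, W-) = 27.
Step 5: Ties in |d|, so use the tie-corrected normal approximation.
        E[W] = n(n+1)/4 = 10*11/4 = 27.5.
        Tie groups: |d|=1 (t=2), |d|=6 (t=2); sum(t^3 - t) = 12.
        Var[W] = n(n+1)(2n+1)/24 - sum(t^3-t)/48 = 2310/24 - 12/48 = 96.
        z = (W - E[W]) / sqrt(Var[W]) = (27 - 27.5) / 9.7980 = -0.0510.
        Two-sided p = 2*Phi(z) = 0.959301.
Step 6: alpha = 0.05. fail to reject H0.

W+ = 27, W- = 28, W = min = 27, p = 0.959301, fail to reject H0.


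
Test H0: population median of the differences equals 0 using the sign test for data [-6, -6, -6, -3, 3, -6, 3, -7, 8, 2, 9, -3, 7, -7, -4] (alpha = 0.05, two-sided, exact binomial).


Step 1: Discard zero differences. Original n = 15; n_eff = number of nonzero differences = 15.
Nonzero differences (with sign): -6, -6, -6, -3, +3, -6, +3, -7, +8, +2, +9, -3, +7, -7, -4
Step 2: Count signs: positive = 6, negative = 9.
Step 3: Under H0: P(positive) = 0.5, so the number of positives S ~ Bin(15, 0.5).
Step 4: Two-sided exact p-value = sum of Bin(15,0.5) probabilities at or below the observed probability = 0.607239.
Step 5: alpha = 0.05. fail to reject H0.

n_eff = 15, pos = 6, neg = 9, p = 0.607239, fail to reject H0.


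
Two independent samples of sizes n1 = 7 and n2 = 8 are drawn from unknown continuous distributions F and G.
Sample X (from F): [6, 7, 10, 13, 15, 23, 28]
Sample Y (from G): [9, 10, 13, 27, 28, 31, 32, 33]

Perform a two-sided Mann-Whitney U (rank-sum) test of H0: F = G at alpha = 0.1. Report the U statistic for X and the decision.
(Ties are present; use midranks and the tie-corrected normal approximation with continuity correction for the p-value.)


Step 1: Combine and sort all 15 observations; assign midranks.
sorted (value, group): (6,X), (7,X), (9,Y), (10,X), (10,Y), (13,X), (13,Y), (15,X), (23,X), (27,Y), (28,X), (28,Y), (31,Y), (32,Y), (33,Y)
ranks: 6->1, 7->2, 9->3, 10->4.5, 10->4.5, 13->6.5, 13->6.5, 15->8, 23->9, 27->10, 28->11.5, 28->11.5, 31->13, 32->14, 33->15
Step 2: Rank sum for X: R1 = 1 + 2 + 4.5 + 6.5 + 8 + 9 + 11.5 = 42.5.
Step 3: U_X = R1 - n1(n1+1)/2 = 42.5 - 7*8/2 = 42.5 - 28 = 14.5.
       U_Y = n1*n2 - U_X = 56 - 14.5 = 41.5.
Step 4: Ties are present, so use the tie-corrected normal approximation (with continuity correction) for the p-value.
Step 5: p-value = 0.131426; compare to alpha = 0.1. fail to reject H0.

U_X = 14.5, p = 0.131426, fail to reject H0 at alpha = 0.1.


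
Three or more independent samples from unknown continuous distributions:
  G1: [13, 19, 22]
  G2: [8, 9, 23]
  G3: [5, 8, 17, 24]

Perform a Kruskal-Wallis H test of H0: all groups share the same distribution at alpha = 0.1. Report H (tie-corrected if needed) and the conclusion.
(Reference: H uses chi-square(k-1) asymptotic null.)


Step 1: Combine all N = 10 observations and assign midranks.
sorted (value, group, rank): (5,G3,1), (8,G2,2.5), (8,G3,2.5), (9,G2,4), (13,G1,5), (17,G3,6), (19,G1,7), (22,G1,8), (23,G2,9), (24,G3,10)
Step 2: Sum ranks within each group.
R_1 = 20 (n_1 = 3)
R_2 = 15.5 (n_2 = 3)
R_3 = 19.5 (n_3 = 4)
Step 3: H = 12/(N(N+1)) * sum(R_i^2/n_i) - 3(N+1)
     = 12/(10*11) * (20^2/3 + 15.5^2/3 + 19.5^2/4) - 3*11
     = 0.109091 * 308.479 - 33
     = 0.652273.
Step 4: Ties present; correction factor C = 1 - 6/(10^3 - 10) = 0.993939. Corrected H = 0.652273 / 0.993939 = 0.656250.
Step 5: Under H0, H ~ chi^2(2); p-value = 0.720273.
Step 6: alpha = 0.1. fail to reject H0.

H = 0.6563, df = 2, p = 0.720273, fail to reject H0.


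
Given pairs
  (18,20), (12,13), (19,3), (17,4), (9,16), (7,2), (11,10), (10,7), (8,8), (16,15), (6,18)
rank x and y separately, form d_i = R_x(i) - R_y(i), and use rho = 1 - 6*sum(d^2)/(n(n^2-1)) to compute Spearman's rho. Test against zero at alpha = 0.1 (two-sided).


Step 1: Rank x and y separately (midranks; no ties here).
rank(x): 18->10, 12->7, 19->11, 17->9, 9->4, 7->2, 11->6, 10->5, 8->3, 16->8, 6->1
rank(y): 20->11, 13->7, 3->2, 4->3, 16->9, 2->1, 10->6, 7->4, 8->5, 15->8, 18->10
Step 2: d_i = R_x(i) - R_y(i); compute d_i^2.
  (10-11)^2=1, (7-7)^2=0, (11-2)^2=81, (9-3)^2=36, (4-9)^2=25, (2-1)^2=1, (6-6)^2=0, (5-4)^2=1, (3-5)^2=4, (8-8)^2=0, (1-10)^2=81
sum(d^2) = 230.
Step 3: rho = 1 - 6*230 / (11*(11^2 - 1)) = 1 - 1380/1320 = -0.045455.
Step 4: Under H0, t = rho * sqrt((n-2)/(1-rho^2)) = -0.1365 ~ t(9).
Step 5: Two-sided p-value from the t-distribution with 9 df = 0.894427.
Step 6: alpha = 0.1. fail to reject H0.

rho = -0.0455, p = 0.894427, fail to reject H0 at alpha = 0.1.


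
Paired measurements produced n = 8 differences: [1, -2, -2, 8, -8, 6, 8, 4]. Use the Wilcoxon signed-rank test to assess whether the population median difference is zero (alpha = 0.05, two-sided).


Step 1: Drop any zero differences (none here) and take |d_i|.
|d| = [1, 2, 2, 8, 8, 6, 8, 4]
Step 2: Midrank |d_i| (ties get averaged ranks).
ranks: |1|->1, |2|->2.5, |2|->2.5, |8|->7, |8|->7, |6|->5, |8|->7, |4|->4
Step 3: Attach original signs; sum ranks with positive sign and with negative sign.
W+ = 1 + 7 + 5 + 7 + 4 = 24
W- = 2.5 + 2.5 + 7 = 12
(Check: W+ + W- = 36 should equal n(n+1)/2 = 36.)
Step 4: Test statistic W = min(W+, W-) = 12.
Step 5: Ties in |d|, so use the tie-corrected normal approximation.
        E[W] = n(n+1)/4 = 8*9/4 = 18.
        Tie groups: |d|=2 (t=2), |d|=8 (t=3); sum(t^3 - t) = 30.
        Var[W] = n(n+1)(2n+1)/24 - sum(t^3-t)/48 = 1224/24 - 30/48 = 50.375.
        z = (W - E[W]) / sqrt(Var[W]) = (12 - 18) / 7.0975 = -0.8454.
        Two-sided p = 2*Phi(z) = 0.397908.
Step 6: alpha = 0.05. fail to reject H0.

W+ = 24, W- = 12, W = min = 12, p = 0.397908, fail to reject H0.


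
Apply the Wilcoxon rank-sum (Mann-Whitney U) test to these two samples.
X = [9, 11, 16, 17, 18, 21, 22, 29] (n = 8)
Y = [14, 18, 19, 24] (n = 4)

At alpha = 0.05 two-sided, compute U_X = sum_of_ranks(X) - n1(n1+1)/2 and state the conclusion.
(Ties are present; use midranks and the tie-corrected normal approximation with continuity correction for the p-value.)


Step 1: Combine and sort all 12 observations; assign midranks.
sorted (value, group): (9,X), (11,X), (14,Y), (16,X), (17,X), (18,X), (18,Y), (19,Y), (21,X), (22,X), (24,Y), (29,X)
ranks: 9->1, 11->2, 14->3, 16->4, 17->5, 18->6.5, 18->6.5, 19->8, 21->9, 22->10, 24->11, 29->12
Step 2: Rank sum for X: R1 = 1 + 2 + 4 + 5 + 6.5 + 9 + 10 + 12 = 49.5.
Step 3: U_X = R1 - n1(n1+1)/2 = 49.5 - 8*9/2 = 49.5 - 36 = 13.5.
       U_Y = n1*n2 - U_X = 32 - 13.5 = 18.5.
Step 4: Ties are present, so use the tie-corrected normal approximation (with continuity correction) for the p-value.
Step 5: p-value = 0.733647; compare to alpha = 0.05. fail to reject H0.

U_X = 13.5, p = 0.733647, fail to reject H0 at alpha = 0.05.


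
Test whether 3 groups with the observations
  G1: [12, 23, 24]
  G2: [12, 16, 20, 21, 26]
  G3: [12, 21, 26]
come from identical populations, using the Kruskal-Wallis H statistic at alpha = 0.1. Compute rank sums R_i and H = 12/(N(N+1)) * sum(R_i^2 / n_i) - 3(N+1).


Step 1: Combine all N = 11 observations and assign midranks.
sorted (value, group, rank): (12,G1,2), (12,G2,2), (12,G3,2), (16,G2,4), (20,G2,5), (21,G2,6.5), (21,G3,6.5), (23,G1,8), (24,G1,9), (26,G2,10.5), (26,G3,10.5)
Step 2: Sum ranks within each group.
R_1 = 19 (n_1 = 3)
R_2 = 28 (n_2 = 5)
R_3 = 19 (n_3 = 3)
Step 3: H = 12/(N(N+1)) * sum(R_i^2/n_i) - 3(N+1)
     = 12/(11*12) * (19^2/3 + 28^2/5 + 19^2/3) - 3*12
     = 0.090909 * 397.467 - 36
     = 0.133333.
Step 4: Ties present; correction factor C = 1 - 36/(11^3 - 11) = 0.972727. Corrected H = 0.133333 / 0.972727 = 0.137072.
Step 5: Under H0, H ~ chi^2(2); p-value = 0.933760.
Step 6: alpha = 0.1. fail to reject H0.

H = 0.1371, df = 2, p = 0.933760, fail to reject H0.


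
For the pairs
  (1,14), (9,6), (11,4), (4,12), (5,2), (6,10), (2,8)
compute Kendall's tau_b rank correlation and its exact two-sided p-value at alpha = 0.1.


Step 1: Enumerate the 21 unordered pairs (i,j) with i<j and classify each by sign(x_j-x_i) * sign(y_j-y_i).
  (1,2):dx=+8,dy=-8->D; (1,3):dx=+10,dy=-10->D; (1,4):dx=+3,dy=-2->D; (1,5):dx=+4,dy=-12->D
  (1,6):dx=+5,dy=-4->D; (1,7):dx=+1,dy=-6->D; (2,3):dx=+2,dy=-2->D; (2,4):dx=-5,dy=+6->D
  (2,5):dx=-4,dy=-4->C; (2,6):dx=-3,dy=+4->D; (2,7):dx=-7,dy=+2->D; (3,4):dx=-7,dy=+8->D
  (3,5):dx=-6,dy=-2->C; (3,6):dx=-5,dy=+6->D; (3,7):dx=-9,dy=+4->D; (4,5):dx=+1,dy=-10->D
  (4,6):dx=+2,dy=-2->D; (4,7):dx=-2,dy=-4->C; (5,6):dx=+1,dy=+8->C; (5,7):dx=-3,dy=+6->D
  (6,7):dx=-4,dy=-2->C
Step 2: C = 5, D = 16, total pairs = 21.
Step 3: tau = (C - D)/(n(n-1)/2) = (5 - 16)/21 = -0.523810.
Step 4: Exact two-sided p-value (enumerate n! = 5040 permutations of y under H0): p = 0.136111.
Step 5: alpha = 0.1. fail to reject H0.

tau_b = -0.5238 (C=5, D=16), p = 0.136111, fail to reject H0.


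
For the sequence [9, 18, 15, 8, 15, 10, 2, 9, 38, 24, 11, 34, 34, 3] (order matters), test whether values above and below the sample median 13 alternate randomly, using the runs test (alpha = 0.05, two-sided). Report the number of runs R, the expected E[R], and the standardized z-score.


Step 1: Compute median = 13; label A = above, B = below.
Labels in order: BAABABBBAABAAB  (n_A = 7, n_B = 7)
Step 2: Count runs R = 9.
Step 3: Under H0 (random ordering), E[R] = 2*n_A*n_B/(n_A+n_B) + 1 = 2*7*7/14 + 1 = 8.0000.
        Var[R] = 2*n_A*n_B*(2*n_A*n_B - n_A - n_B) / ((n_A+n_B)^2 * (n_A+n_B-1)) = 8232/2548 = 3.2308.
        SD[R] = 1.7974.
Step 4: Continuity-corrected z = (R - 0.5 - E[R]) / SD[R] = (9 - 0.5 - 8.0000) / 1.7974 = 0.2782.
Step 5: Two-sided p-value via normal approximation = 2*(1 - Phi(|z|)) = 0.780879.
Step 6: alpha = 0.05. fail to reject H0.

R = 9, z = 0.2782, p = 0.780879, fail to reject H0.


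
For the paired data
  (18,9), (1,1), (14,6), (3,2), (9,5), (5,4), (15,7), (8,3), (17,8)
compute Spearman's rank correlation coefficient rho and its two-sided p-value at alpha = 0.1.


Step 1: Rank x and y separately (midranks; no ties here).
rank(x): 18->9, 1->1, 14->6, 3->2, 9->5, 5->3, 15->7, 8->4, 17->8
rank(y): 9->9, 1->1, 6->6, 2->2, 5->5, 4->4, 7->7, 3->3, 8->8
Step 2: d_i = R_x(i) - R_y(i); compute d_i^2.
  (9-9)^2=0, (1-1)^2=0, (6-6)^2=0, (2-2)^2=0, (5-5)^2=0, (3-4)^2=1, (7-7)^2=0, (4-3)^2=1, (8-8)^2=0
sum(d^2) = 2.
Step 3: rho = 1 - 6*2 / (9*(9^2 - 1)) = 1 - 12/720 = 0.983333.
Step 4: Under H0, t = rho * sqrt((n-2)/(1-rho^2)) = 14.3096 ~ t(7).
Step 5: Two-sided p-value from the t-distribution with 7 df = 0.000002.
Step 6: alpha = 0.1. reject H0.

rho = 0.9833, p = 0.000002, reject H0 at alpha = 0.1.


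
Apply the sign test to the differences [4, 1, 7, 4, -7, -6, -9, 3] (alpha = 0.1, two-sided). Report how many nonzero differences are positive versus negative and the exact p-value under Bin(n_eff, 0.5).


Step 1: Discard zero differences. Original n = 8; n_eff = number of nonzero differences = 8.
Nonzero differences (with sign): +4, +1, +7, +4, -7, -6, -9, +3
Step 2: Count signs: positive = 5, negative = 3.
Step 3: Under H0: P(positive) = 0.5, so the number of positives S ~ Bin(8, 0.5).
Step 4: Two-sided exact p-value = sum of Bin(8,0.5) probabilities at or below the observed probability = 0.726562.
Step 5: alpha = 0.1. fail to reject H0.

n_eff = 8, pos = 5, neg = 3, p = 0.726562, fail to reject H0.


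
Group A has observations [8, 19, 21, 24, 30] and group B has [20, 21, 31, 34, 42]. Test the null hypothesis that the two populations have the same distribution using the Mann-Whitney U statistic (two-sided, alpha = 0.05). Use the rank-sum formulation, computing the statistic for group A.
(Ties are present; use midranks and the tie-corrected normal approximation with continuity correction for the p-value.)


Step 1: Combine and sort all 10 observations; assign midranks.
sorted (value, group): (8,X), (19,X), (20,Y), (21,X), (21,Y), (24,X), (30,X), (31,Y), (34,Y), (42,Y)
ranks: 8->1, 19->2, 20->3, 21->4.5, 21->4.5, 24->6, 30->7, 31->8, 34->9, 42->10
Step 2: Rank sum for X: R1 = 1 + 2 + 4.5 + 6 + 7 = 20.5.
Step 3: U_X = R1 - n1(n1+1)/2 = 20.5 - 5*6/2 = 20.5 - 15 = 5.5.
       U_Y = n1*n2 - U_X = 25 - 5.5 = 19.5.
Step 4: Ties are present, so use the tie-corrected normal approximation (with continuity correction) for the p-value.
Step 5: p-value = 0.173217; compare to alpha = 0.05. fail to reject H0.

U_X = 5.5, p = 0.173217, fail to reject H0 at alpha = 0.05.


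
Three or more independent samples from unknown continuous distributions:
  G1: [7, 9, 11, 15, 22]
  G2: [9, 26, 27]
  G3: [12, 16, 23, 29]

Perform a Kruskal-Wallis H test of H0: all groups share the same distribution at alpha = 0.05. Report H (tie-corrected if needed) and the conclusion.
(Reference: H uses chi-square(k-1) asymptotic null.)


Step 1: Combine all N = 12 observations and assign midranks.
sorted (value, group, rank): (7,G1,1), (9,G1,2.5), (9,G2,2.5), (11,G1,4), (12,G3,5), (15,G1,6), (16,G3,7), (22,G1,8), (23,G3,9), (26,G2,10), (27,G2,11), (29,G3,12)
Step 2: Sum ranks within each group.
R_1 = 21.5 (n_1 = 5)
R_2 = 23.5 (n_2 = 3)
R_3 = 33 (n_3 = 4)
Step 3: H = 12/(N(N+1)) * sum(R_i^2/n_i) - 3(N+1)
     = 12/(12*13) * (21.5^2/5 + 23.5^2/3 + 33^2/4) - 3*13
     = 0.076923 * 548.783 - 39
     = 3.214103.
Step 4: Ties present; correction factor C = 1 - 6/(12^3 - 12) = 0.996503. Corrected H = 3.214103 / 0.996503 = 3.225380.
Step 5: Under H0, H ~ chi^2(2); p-value = 0.199351.
Step 6: alpha = 0.05. fail to reject H0.

H = 3.2254, df = 2, p = 0.199351, fail to reject H0.


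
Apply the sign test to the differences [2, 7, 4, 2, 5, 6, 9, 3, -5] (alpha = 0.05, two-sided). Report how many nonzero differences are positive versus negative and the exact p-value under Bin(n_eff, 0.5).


Step 1: Discard zero differences. Original n = 9; n_eff = number of nonzero differences = 9.
Nonzero differences (with sign): +2, +7, +4, +2, +5, +6, +9, +3, -5
Step 2: Count signs: positive = 8, negative = 1.
Step 3: Under H0: P(positive) = 0.5, so the number of positives S ~ Bin(9, 0.5).
Step 4: Two-sided exact p-value = sum of Bin(9,0.5) probabilities at or below the observed probability = 0.039062.
Step 5: alpha = 0.05. reject H0.

n_eff = 9, pos = 8, neg = 1, p = 0.039062, reject H0.


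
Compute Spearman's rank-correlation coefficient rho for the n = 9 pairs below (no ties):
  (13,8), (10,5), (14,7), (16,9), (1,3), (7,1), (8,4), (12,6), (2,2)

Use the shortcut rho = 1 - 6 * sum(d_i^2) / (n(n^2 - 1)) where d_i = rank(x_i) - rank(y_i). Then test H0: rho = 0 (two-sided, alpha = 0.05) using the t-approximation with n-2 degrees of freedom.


Step 1: Rank x and y separately (midranks; no ties here).
rank(x): 13->7, 10->5, 14->8, 16->9, 1->1, 7->3, 8->4, 12->6, 2->2
rank(y): 8->8, 5->5, 7->7, 9->9, 3->3, 1->1, 4->4, 6->6, 2->2
Step 2: d_i = R_x(i) - R_y(i); compute d_i^2.
  (7-8)^2=1, (5-5)^2=0, (8-7)^2=1, (9-9)^2=0, (1-3)^2=4, (3-1)^2=4, (4-4)^2=0, (6-6)^2=0, (2-2)^2=0
sum(d^2) = 10.
Step 3: rho = 1 - 6*10 / (9*(9^2 - 1)) = 1 - 60/720 = 0.916667.
Step 4: Under H0, t = rho * sqrt((n-2)/(1-rho^2)) = 6.0685 ~ t(7).
Step 5: Two-sided p-value from the t-distribution with 7 df = 0.000507.
Step 6: alpha = 0.05. reject H0.

rho = 0.9167, p = 0.000507, reject H0 at alpha = 0.05.


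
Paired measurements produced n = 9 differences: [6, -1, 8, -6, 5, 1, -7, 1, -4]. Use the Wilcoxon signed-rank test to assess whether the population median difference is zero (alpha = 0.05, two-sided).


Step 1: Drop any zero differences (none here) and take |d_i|.
|d| = [6, 1, 8, 6, 5, 1, 7, 1, 4]
Step 2: Midrank |d_i| (ties get averaged ranks).
ranks: |6|->6.5, |1|->2, |8|->9, |6|->6.5, |5|->5, |1|->2, |7|->8, |1|->2, |4|->4
Step 3: Attach original signs; sum ranks with positive sign and with negative sign.
W+ = 6.5 + 9 + 5 + 2 + 2 = 24.5
W- = 2 + 6.5 + 8 + 4 = 20.5
(Check: W+ + W- = 45 should equal n(n+1)/2 = 45.)
Step 4: Test statistic W = min(W+, W-) = 20.5.
Step 5: Ties in |d|, so use the tie-corrected normal approximation.
        E[W] = n(n+1)/4 = 9*10/4 = 22.5.
        Tie groups: |d|=1 (t=3), |d|=6 (t=2); sum(t^3 - t) = 30.
        Var[W] = n(n+1)(2n+1)/24 - sum(t^3-t)/48 = 1710/24 - 30/48 = 70.625.
        z = (W - E[W]) / sqrt(Var[W]) = (20.5 - 22.5) / 8.4039 = -0.2380.
        Two-sided p = 2*Phi(z) = 0.811892.
Step 6: alpha = 0.05. fail to reject H0.

W+ = 24.5, W- = 20.5, W = min = 20.5, p = 0.811892, fail to reject H0.


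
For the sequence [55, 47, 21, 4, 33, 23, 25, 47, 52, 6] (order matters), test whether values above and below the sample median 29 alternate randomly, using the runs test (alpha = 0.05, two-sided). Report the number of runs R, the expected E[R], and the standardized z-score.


Step 1: Compute median = 29; label A = above, B = below.
Labels in order: AABBABBAAB  (n_A = 5, n_B = 5)
Step 2: Count runs R = 6.
Step 3: Under H0 (random ordering), E[R] = 2*n_A*n_B/(n_A+n_B) + 1 = 2*5*5/10 + 1 = 6.0000.
        Var[R] = 2*n_A*n_B*(2*n_A*n_B - n_A - n_B) / ((n_A+n_B)^2 * (n_A+n_B-1)) = 2000/900 = 2.2222.
        SD[R] = 1.4907.
Step 4: R = E[R], so z = 0 with no continuity correction.
Step 5: Two-sided p-value via normal approximation = 2*(1 - Phi(|z|)) = 1.000000.
Step 6: alpha = 0.05. fail to reject H0.

R = 6, z = 0.0000, p = 1.000000, fail to reject H0.


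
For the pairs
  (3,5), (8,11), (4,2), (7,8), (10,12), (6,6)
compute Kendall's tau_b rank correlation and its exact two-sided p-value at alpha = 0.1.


Step 1: Enumerate the 15 unordered pairs (i,j) with i<j and classify each by sign(x_j-x_i) * sign(y_j-y_i).
  (1,2):dx=+5,dy=+6->C; (1,3):dx=+1,dy=-3->D; (1,4):dx=+4,dy=+3->C; (1,5):dx=+7,dy=+7->C
  (1,6):dx=+3,dy=+1->C; (2,3):dx=-4,dy=-9->C; (2,4):dx=-1,dy=-3->C; (2,5):dx=+2,dy=+1->C
  (2,6):dx=-2,dy=-5->C; (3,4):dx=+3,dy=+6->C; (3,5):dx=+6,dy=+10->C; (3,6):dx=+2,dy=+4->C
  (4,5):dx=+3,dy=+4->C; (4,6):dx=-1,dy=-2->C; (5,6):dx=-4,dy=-6->C
Step 2: C = 14, D = 1, total pairs = 15.
Step 3: tau = (C - D)/(n(n-1)/2) = (14 - 1)/15 = 0.866667.
Step 4: Exact two-sided p-value (enumerate n! = 720 permutations of y under H0): p = 0.016667.
Step 5: alpha = 0.1. reject H0.

tau_b = 0.8667 (C=14, D=1), p = 0.016667, reject H0.


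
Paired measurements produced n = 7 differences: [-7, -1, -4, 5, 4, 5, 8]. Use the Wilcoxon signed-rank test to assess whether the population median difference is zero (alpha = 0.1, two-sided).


Step 1: Drop any zero differences (none here) and take |d_i|.
|d| = [7, 1, 4, 5, 4, 5, 8]
Step 2: Midrank |d_i| (ties get averaged ranks).
ranks: |7|->6, |1|->1, |4|->2.5, |5|->4.5, |4|->2.5, |5|->4.5, |8|->7
Step 3: Attach original signs; sum ranks with positive sign and with negative sign.
W+ = 4.5 + 2.5 + 4.5 + 7 = 18.5
W- = 6 + 1 + 2.5 = 9.5
(Check: W+ + W- = 28 should equal n(n+1)/2 = 28.)
Step 4: Test statistic W = min(W+, W-) = 9.5.
Step 5: Ties in |d|, so use the tie-corrected normal approximation.
        E[W] = n(n+1)/4 = 7*8/4 = 14.
        Tie groups: |d|=4 (t=2), |d|=5 (t=2); sum(t^3 - t) = 12.
        Var[W] = n(n+1)(2n+1)/24 - sum(t^3-t)/48 = 840/24 - 12/48 = 34.75.
        z = (W - E[W]) / sqrt(Var[W]) = (9.5 - 14) / 5.8949 = -0.7634.
        Two-sided p = 2*Phi(z) = 0.445243.
Step 6: alpha = 0.1. fail to reject H0.

W+ = 18.5, W- = 9.5, W = min = 9.5, p = 0.445243, fail to reject H0.


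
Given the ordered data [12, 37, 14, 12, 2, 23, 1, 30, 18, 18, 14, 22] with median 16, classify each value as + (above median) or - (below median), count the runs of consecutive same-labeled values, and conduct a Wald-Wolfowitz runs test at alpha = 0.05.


Step 1: Compute median = 16; label A = above, B = below.
Labels in order: BABBBABAAABA  (n_A = 6, n_B = 6)
Step 2: Count runs R = 8.
Step 3: Under H0 (random ordering), E[R] = 2*n_A*n_B/(n_A+n_B) + 1 = 2*6*6/12 + 1 = 7.0000.
        Var[R] = 2*n_A*n_B*(2*n_A*n_B - n_A - n_B) / ((n_A+n_B)^2 * (n_A+n_B-1)) = 4320/1584 = 2.7273.
        SD[R] = 1.6514.
Step 4: Continuity-corrected z = (R - 0.5 - E[R]) / SD[R] = (8 - 0.5 - 7.0000) / 1.6514 = 0.3028.
Step 5: Two-sided p-value via normal approximation = 2*(1 - Phi(|z|)) = 0.762069.
Step 6: alpha = 0.05. fail to reject H0.

R = 8, z = 0.3028, p = 0.762069, fail to reject H0.


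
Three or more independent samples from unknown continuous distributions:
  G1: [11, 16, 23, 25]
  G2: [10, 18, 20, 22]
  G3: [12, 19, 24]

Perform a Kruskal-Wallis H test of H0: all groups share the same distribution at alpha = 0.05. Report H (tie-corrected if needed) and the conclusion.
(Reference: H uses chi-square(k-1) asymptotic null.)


Step 1: Combine all N = 11 observations and assign midranks.
sorted (value, group, rank): (10,G2,1), (11,G1,2), (12,G3,3), (16,G1,4), (18,G2,5), (19,G3,6), (20,G2,7), (22,G2,8), (23,G1,9), (24,G3,10), (25,G1,11)
Step 2: Sum ranks within each group.
R_1 = 26 (n_1 = 4)
R_2 = 21 (n_2 = 4)
R_3 = 19 (n_3 = 3)
Step 3: H = 12/(N(N+1)) * sum(R_i^2/n_i) - 3(N+1)
     = 12/(11*12) * (26^2/4 + 21^2/4 + 19^2/3) - 3*12
     = 0.090909 * 399.583 - 36
     = 0.325758.
Step 4: No ties, so H is used without correction.
Step 5: Under H0, H ~ chi^2(2); p-value = 0.849694.
Step 6: alpha = 0.05. fail to reject H0.

H = 0.3258, df = 2, p = 0.849694, fail to reject H0.


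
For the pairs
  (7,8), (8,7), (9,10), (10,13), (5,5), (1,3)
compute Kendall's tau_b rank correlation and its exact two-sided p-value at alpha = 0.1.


Step 1: Enumerate the 15 unordered pairs (i,j) with i<j and classify each by sign(x_j-x_i) * sign(y_j-y_i).
  (1,2):dx=+1,dy=-1->D; (1,3):dx=+2,dy=+2->C; (1,4):dx=+3,dy=+5->C; (1,5):dx=-2,dy=-3->C
  (1,6):dx=-6,dy=-5->C; (2,3):dx=+1,dy=+3->C; (2,4):dx=+2,dy=+6->C; (2,5):dx=-3,dy=-2->C
  (2,6):dx=-7,dy=-4->C; (3,4):dx=+1,dy=+3->C; (3,5):dx=-4,dy=-5->C; (3,6):dx=-8,dy=-7->C
  (4,5):dx=-5,dy=-8->C; (4,6):dx=-9,dy=-10->C; (5,6):dx=-4,dy=-2->C
Step 2: C = 14, D = 1, total pairs = 15.
Step 3: tau = (C - D)/(n(n-1)/2) = (14 - 1)/15 = 0.866667.
Step 4: Exact two-sided p-value (enumerate n! = 720 permutations of y under H0): p = 0.016667.
Step 5: alpha = 0.1. reject H0.

tau_b = 0.8667 (C=14, D=1), p = 0.016667, reject H0.


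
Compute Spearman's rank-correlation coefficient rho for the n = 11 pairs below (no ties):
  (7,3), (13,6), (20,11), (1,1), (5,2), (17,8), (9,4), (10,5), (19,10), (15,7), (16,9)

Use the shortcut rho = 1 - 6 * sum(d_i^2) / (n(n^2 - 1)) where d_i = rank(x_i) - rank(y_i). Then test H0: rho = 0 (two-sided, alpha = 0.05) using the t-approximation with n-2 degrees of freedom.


Step 1: Rank x and y separately (midranks; no ties here).
rank(x): 7->3, 13->6, 20->11, 1->1, 5->2, 17->9, 9->4, 10->5, 19->10, 15->7, 16->8
rank(y): 3->3, 6->6, 11->11, 1->1, 2->2, 8->8, 4->4, 5->5, 10->10, 7->7, 9->9
Step 2: d_i = R_x(i) - R_y(i); compute d_i^2.
  (3-3)^2=0, (6-6)^2=0, (11-11)^2=0, (1-1)^2=0, (2-2)^2=0, (9-8)^2=1, (4-4)^2=0, (5-5)^2=0, (10-10)^2=0, (7-7)^2=0, (8-9)^2=1
sum(d^2) = 2.
Step 3: rho = 1 - 6*2 / (11*(11^2 - 1)) = 1 - 12/1320 = 0.990909.
Step 4: Under H0, t = rho * sqrt((n-2)/(1-rho^2)) = 22.0966 ~ t(9).
Step 5: Two-sided p-value from the t-distribution with 9 df = 0.000000.
Step 6: alpha = 0.05. reject H0.

rho = 0.9909, p = 0.000000, reject H0 at alpha = 0.05.


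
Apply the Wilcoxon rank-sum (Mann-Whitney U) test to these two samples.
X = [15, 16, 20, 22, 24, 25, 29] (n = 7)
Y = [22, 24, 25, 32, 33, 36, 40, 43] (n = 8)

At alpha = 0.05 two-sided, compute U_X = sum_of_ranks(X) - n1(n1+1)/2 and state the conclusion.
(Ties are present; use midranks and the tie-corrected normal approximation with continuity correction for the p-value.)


Step 1: Combine and sort all 15 observations; assign midranks.
sorted (value, group): (15,X), (16,X), (20,X), (22,X), (22,Y), (24,X), (24,Y), (25,X), (25,Y), (29,X), (32,Y), (33,Y), (36,Y), (40,Y), (43,Y)
ranks: 15->1, 16->2, 20->3, 22->4.5, 22->4.5, 24->6.5, 24->6.5, 25->8.5, 25->8.5, 29->10, 32->11, 33->12, 36->13, 40->14, 43->15
Step 2: Rank sum for X: R1 = 1 + 2 + 3 + 4.5 + 6.5 + 8.5 + 10 = 35.5.
Step 3: U_X = R1 - n1(n1+1)/2 = 35.5 - 7*8/2 = 35.5 - 28 = 7.5.
       U_Y = n1*n2 - U_X = 56 - 7.5 = 48.5.
Step 4: Ties are present, so use the tie-corrected normal approximation (with continuity correction) for the p-value.
Step 5: p-value = 0.020299; compare to alpha = 0.05. reject H0.

U_X = 7.5, p = 0.020299, reject H0 at alpha = 0.05.


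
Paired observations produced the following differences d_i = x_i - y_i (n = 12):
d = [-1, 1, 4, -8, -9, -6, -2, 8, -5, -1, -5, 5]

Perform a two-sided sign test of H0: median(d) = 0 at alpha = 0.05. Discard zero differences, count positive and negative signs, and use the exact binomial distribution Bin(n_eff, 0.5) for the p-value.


Step 1: Discard zero differences. Original n = 12; n_eff = number of nonzero differences = 12.
Nonzero differences (with sign): -1, +1, +4, -8, -9, -6, -2, +8, -5, -1, -5, +5
Step 2: Count signs: positive = 4, negative = 8.
Step 3: Under H0: P(positive) = 0.5, so the number of positives S ~ Bin(12, 0.5).
Step 4: Two-sided exact p-value = sum of Bin(12,0.5) probabilities at or below the observed probability = 0.387695.
Step 5: alpha = 0.05. fail to reject H0.

n_eff = 12, pos = 4, neg = 8, p = 0.387695, fail to reject H0.


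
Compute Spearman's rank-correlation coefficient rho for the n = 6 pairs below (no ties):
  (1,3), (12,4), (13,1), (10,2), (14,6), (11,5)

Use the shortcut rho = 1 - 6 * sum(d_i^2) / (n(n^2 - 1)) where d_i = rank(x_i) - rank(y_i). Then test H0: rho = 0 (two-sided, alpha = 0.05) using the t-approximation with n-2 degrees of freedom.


Step 1: Rank x and y separately (midranks; no ties here).
rank(x): 1->1, 12->4, 13->5, 10->2, 14->6, 11->3
rank(y): 3->3, 4->4, 1->1, 2->2, 6->6, 5->5
Step 2: d_i = R_x(i) - R_y(i); compute d_i^2.
  (1-3)^2=4, (4-4)^2=0, (5-1)^2=16, (2-2)^2=0, (6-6)^2=0, (3-5)^2=4
sum(d^2) = 24.
Step 3: rho = 1 - 6*24 / (6*(6^2 - 1)) = 1 - 144/210 = 0.314286.
Step 4: Under H0, t = rho * sqrt((n-2)/(1-rho^2)) = 0.6621 ~ t(4).
Step 5: Two-sided p-value from the t-distribution with 4 df = 0.544093.
Step 6: alpha = 0.05. fail to reject H0.

rho = 0.3143, p = 0.544093, fail to reject H0 at alpha = 0.05.


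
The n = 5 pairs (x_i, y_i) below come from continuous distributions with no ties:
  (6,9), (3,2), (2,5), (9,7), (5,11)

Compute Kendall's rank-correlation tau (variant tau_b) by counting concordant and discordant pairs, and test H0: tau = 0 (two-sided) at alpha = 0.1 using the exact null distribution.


Step 1: Enumerate the 10 unordered pairs (i,j) with i<j and classify each by sign(x_j-x_i) * sign(y_j-y_i).
  (1,2):dx=-3,dy=-7->C; (1,3):dx=-4,dy=-4->C; (1,4):dx=+3,dy=-2->D; (1,5):dx=-1,dy=+2->D
  (2,3):dx=-1,dy=+3->D; (2,4):dx=+6,dy=+5->C; (2,5):dx=+2,dy=+9->C; (3,4):dx=+7,dy=+2->C
  (3,5):dx=+3,dy=+6->C; (4,5):dx=-4,dy=+4->D
Step 2: C = 6, D = 4, total pairs = 10.
Step 3: tau = (C - D)/(n(n-1)/2) = (6 - 4)/10 = 0.200000.
Step 4: Exact two-sided p-value (enumerate n! = 120 permutations of y under H0): p = 0.816667.
Step 5: alpha = 0.1. fail to reject H0.

tau_b = 0.2000 (C=6, D=4), p = 0.816667, fail to reject H0.


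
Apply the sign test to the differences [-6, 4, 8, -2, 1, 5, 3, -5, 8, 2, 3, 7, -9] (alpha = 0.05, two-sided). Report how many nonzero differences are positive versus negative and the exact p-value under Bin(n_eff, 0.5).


Step 1: Discard zero differences. Original n = 13; n_eff = number of nonzero differences = 13.
Nonzero differences (with sign): -6, +4, +8, -2, +1, +5, +3, -5, +8, +2, +3, +7, -9
Step 2: Count signs: positive = 9, negative = 4.
Step 3: Under H0: P(positive) = 0.5, so the number of positives S ~ Bin(13, 0.5).
Step 4: Two-sided exact p-value = sum of Bin(13,0.5) probabilities at or below the observed probability = 0.266846.
Step 5: alpha = 0.05. fail to reject H0.

n_eff = 13, pos = 9, neg = 4, p = 0.266846, fail to reject H0.


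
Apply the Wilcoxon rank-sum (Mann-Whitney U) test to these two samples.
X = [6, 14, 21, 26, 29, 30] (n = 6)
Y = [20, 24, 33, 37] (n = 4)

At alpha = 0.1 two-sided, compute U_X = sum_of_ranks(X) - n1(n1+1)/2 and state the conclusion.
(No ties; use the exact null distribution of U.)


Step 1: Combine and sort all 10 observations; assign midranks.
sorted (value, group): (6,X), (14,X), (20,Y), (21,X), (24,Y), (26,X), (29,X), (30,X), (33,Y), (37,Y)
ranks: 6->1, 14->2, 20->3, 21->4, 24->5, 26->6, 29->7, 30->8, 33->9, 37->10
Step 2: Rank sum for X: R1 = 1 + 2 + 4 + 6 + 7 + 8 = 28.
Step 3: U_X = R1 - n1(n1+1)/2 = 28 - 6*7/2 = 28 - 21 = 7.
       U_Y = n1*n2 - U_X = 24 - 7 = 17.
Step 4: No ties, so the exact null distribution of U (based on enumerating the C(10,6) = 210 equally likely rank assignments) gives the two-sided p-value.
Step 5: p-value = 0.352381; compare to alpha = 0.1. fail to reject H0.

U_X = 7, p = 0.352381, fail to reject H0 at alpha = 0.1.


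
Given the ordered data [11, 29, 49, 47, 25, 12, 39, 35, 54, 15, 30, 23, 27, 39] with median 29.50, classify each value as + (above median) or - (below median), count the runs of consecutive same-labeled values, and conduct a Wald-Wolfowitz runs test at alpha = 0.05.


Step 1: Compute median = 29.50; label A = above, B = below.
Labels in order: BBAABBAAABABBA  (n_A = 7, n_B = 7)
Step 2: Count runs R = 8.
Step 3: Under H0 (random ordering), E[R] = 2*n_A*n_B/(n_A+n_B) + 1 = 2*7*7/14 + 1 = 8.0000.
        Var[R] = 2*n_A*n_B*(2*n_A*n_B - n_A - n_B) / ((n_A+n_B)^2 * (n_A+n_B-1)) = 8232/2548 = 3.2308.
        SD[R] = 1.7974.
Step 4: R = E[R], so z = 0 with no continuity correction.
Step 5: Two-sided p-value via normal approximation = 2*(1 - Phi(|z|)) = 1.000000.
Step 6: alpha = 0.05. fail to reject H0.

R = 8, z = 0.0000, p = 1.000000, fail to reject H0.


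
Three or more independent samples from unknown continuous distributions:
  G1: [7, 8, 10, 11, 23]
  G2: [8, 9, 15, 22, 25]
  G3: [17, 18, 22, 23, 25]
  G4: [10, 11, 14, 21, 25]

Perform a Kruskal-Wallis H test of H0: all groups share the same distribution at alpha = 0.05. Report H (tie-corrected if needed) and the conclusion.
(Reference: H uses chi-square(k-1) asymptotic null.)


Step 1: Combine all N = 20 observations and assign midranks.
sorted (value, group, rank): (7,G1,1), (8,G1,2.5), (8,G2,2.5), (9,G2,4), (10,G1,5.5), (10,G4,5.5), (11,G1,7.5), (11,G4,7.5), (14,G4,9), (15,G2,10), (17,G3,11), (18,G3,12), (21,G4,13), (22,G2,14.5), (22,G3,14.5), (23,G1,16.5), (23,G3,16.5), (25,G2,19), (25,G3,19), (25,G4,19)
Step 2: Sum ranks within each group.
R_1 = 33 (n_1 = 5)
R_2 = 50 (n_2 = 5)
R_3 = 73 (n_3 = 5)
R_4 = 54 (n_4 = 5)
Step 3: H = 12/(N(N+1)) * sum(R_i^2/n_i) - 3(N+1)
     = 12/(20*21) * (33^2/5 + 50^2/5 + 73^2/5 + 54^2/5) - 3*21
     = 0.028571 * 2366.8 - 63
     = 4.622857.
Step 4: Ties present; correction factor C = 1 - 54/(20^3 - 20) = 0.993233. Corrected H = 4.622857 / 0.993233 = 4.654353.
Step 5: Under H0, H ~ chi^2(3); p-value = 0.198929.
Step 6: alpha = 0.05. fail to reject H0.

H = 4.6544, df = 3, p = 0.198929, fail to reject H0.


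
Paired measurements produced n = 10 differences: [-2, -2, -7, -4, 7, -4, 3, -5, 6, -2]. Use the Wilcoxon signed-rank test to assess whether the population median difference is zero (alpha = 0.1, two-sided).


Step 1: Drop any zero differences (none here) and take |d_i|.
|d| = [2, 2, 7, 4, 7, 4, 3, 5, 6, 2]
Step 2: Midrank |d_i| (ties get averaged ranks).
ranks: |2|->2, |2|->2, |7|->9.5, |4|->5.5, |7|->9.5, |4|->5.5, |3|->4, |5|->7, |6|->8, |2|->2
Step 3: Attach original signs; sum ranks with positive sign and with negative sign.
W+ = 9.5 + 4 + 8 = 21.5
W- = 2 + 2 + 9.5 + 5.5 + 5.5 + 7 + 2 = 33.5
(Check: W+ + W- = 55 should equal n(n+1)/2 = 55.)
Step 4: Test statistic W = min(W+, W-) = 21.5.
Step 5: Ties in |d|, so use the tie-corrected normal approximation.
        E[W] = n(n+1)/4 = 10*11/4 = 27.5.
        Tie groups: |d|=2 (t=3), |d|=4 (t=2), |d|=7 (t=2); sum(t^3 - t) = 36.
        Var[W] = n(n+1)(2n+1)/24 - sum(t^3-t)/48 = 2310/24 - 36/48 = 95.5.
        z = (W - E[W]) / sqrt(Var[W]) = (21.5 - 27.5) / 9.7724 = -0.6140.
        Two-sided p = 2*Phi(z) = 0.539233.
Step 6: alpha = 0.1. fail to reject H0.

W+ = 21.5, W- = 33.5, W = min = 21.5, p = 0.539233, fail to reject H0.


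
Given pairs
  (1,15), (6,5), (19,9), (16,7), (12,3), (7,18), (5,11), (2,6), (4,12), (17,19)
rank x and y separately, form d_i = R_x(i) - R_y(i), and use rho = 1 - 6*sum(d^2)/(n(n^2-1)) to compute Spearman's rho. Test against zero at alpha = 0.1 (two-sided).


Step 1: Rank x and y separately (midranks; no ties here).
rank(x): 1->1, 6->5, 19->10, 16->8, 12->7, 7->6, 5->4, 2->2, 4->3, 17->9
rank(y): 15->8, 5->2, 9->5, 7->4, 3->1, 18->9, 11->6, 6->3, 12->7, 19->10
Step 2: d_i = R_x(i) - R_y(i); compute d_i^2.
  (1-8)^2=49, (5-2)^2=9, (10-5)^2=25, (8-4)^2=16, (7-1)^2=36, (6-9)^2=9, (4-6)^2=4, (2-3)^2=1, (3-7)^2=16, (9-10)^2=1
sum(d^2) = 166.
Step 3: rho = 1 - 6*166 / (10*(10^2 - 1)) = 1 - 996/990 = -0.006061.
Step 4: Under H0, t = rho * sqrt((n-2)/(1-rho^2)) = -0.0171 ~ t(8).
Step 5: Two-sided p-value from the t-distribution with 8 df = 0.986743.
Step 6: alpha = 0.1. fail to reject H0.

rho = -0.0061, p = 0.986743, fail to reject H0 at alpha = 0.1.


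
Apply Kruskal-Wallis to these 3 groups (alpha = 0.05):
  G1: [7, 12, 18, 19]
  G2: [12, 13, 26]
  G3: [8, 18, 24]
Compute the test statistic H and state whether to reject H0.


Step 1: Combine all N = 10 observations and assign midranks.
sorted (value, group, rank): (7,G1,1), (8,G3,2), (12,G1,3.5), (12,G2,3.5), (13,G2,5), (18,G1,6.5), (18,G3,6.5), (19,G1,8), (24,G3,9), (26,G2,10)
Step 2: Sum ranks within each group.
R_1 = 19 (n_1 = 4)
R_2 = 18.5 (n_2 = 3)
R_3 = 17.5 (n_3 = 3)
Step 3: H = 12/(N(N+1)) * sum(R_i^2/n_i) - 3(N+1)
     = 12/(10*11) * (19^2/4 + 18.5^2/3 + 17.5^2/3) - 3*11
     = 0.109091 * 306.417 - 33
     = 0.427273.
Step 4: Ties present; correction factor C = 1 - 12/(10^3 - 10) = 0.987879. Corrected H = 0.427273 / 0.987879 = 0.432515.
Step 5: Under H0, H ~ chi^2(2); p-value = 0.805528.
Step 6: alpha = 0.05. fail to reject H0.

H = 0.4325, df = 2, p = 0.805528, fail to reject H0.


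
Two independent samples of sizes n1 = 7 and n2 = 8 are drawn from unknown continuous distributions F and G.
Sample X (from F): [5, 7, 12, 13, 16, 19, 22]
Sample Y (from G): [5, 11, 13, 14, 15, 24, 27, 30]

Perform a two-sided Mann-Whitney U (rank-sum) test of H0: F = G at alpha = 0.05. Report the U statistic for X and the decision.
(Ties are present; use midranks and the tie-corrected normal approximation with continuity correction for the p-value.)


Step 1: Combine and sort all 15 observations; assign midranks.
sorted (value, group): (5,X), (5,Y), (7,X), (11,Y), (12,X), (13,X), (13,Y), (14,Y), (15,Y), (16,X), (19,X), (22,X), (24,Y), (27,Y), (30,Y)
ranks: 5->1.5, 5->1.5, 7->3, 11->4, 12->5, 13->6.5, 13->6.5, 14->8, 15->9, 16->10, 19->11, 22->12, 24->13, 27->14, 30->15
Step 2: Rank sum for X: R1 = 1.5 + 3 + 5 + 6.5 + 10 + 11 + 12 = 49.
Step 3: U_X = R1 - n1(n1+1)/2 = 49 - 7*8/2 = 49 - 28 = 21.
       U_Y = n1*n2 - U_X = 56 - 21 = 35.
Step 4: Ties are present, so use the tie-corrected normal approximation (with continuity correction) for the p-value.
Step 5: p-value = 0.451104; compare to alpha = 0.05. fail to reject H0.

U_X = 21, p = 0.451104, fail to reject H0 at alpha = 0.05.


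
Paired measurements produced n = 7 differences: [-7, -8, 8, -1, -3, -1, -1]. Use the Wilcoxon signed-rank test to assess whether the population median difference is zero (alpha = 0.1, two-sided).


Step 1: Drop any zero differences (none here) and take |d_i|.
|d| = [7, 8, 8, 1, 3, 1, 1]
Step 2: Midrank |d_i| (ties get averaged ranks).
ranks: |7|->5, |8|->6.5, |8|->6.5, |1|->2, |3|->4, |1|->2, |1|->2
Step 3: Attach original signs; sum ranks with positive sign and with negative sign.
W+ = 6.5 = 6.5
W- = 5 + 6.5 + 2 + 4 + 2 + 2 = 21.5
(Check: W+ + W- = 28 should equal n(n+1)/2 = 28.)
Step 4: Test statistic W = min(W+, W-) = 6.5.
Step 5: Ties in |d|, so use the tie-corrected normal approximation.
        E[W] = n(n+1)/4 = 7*8/4 = 14.
        Tie groups: |d|=1 (t=3), |d|=8 (t=2); sum(t^3 - t) = 30.
        Var[W] = n(n+1)(2n+1)/24 - sum(t^3-t)/48 = 840/24 - 30/48 = 34.375.
        z = (W - E[W]) / sqrt(Var[W]) = (6.5 - 14) / 5.8630 = -1.2792.
        Two-sided p = 2*Phi(z) = 0.200825.
Step 6: alpha = 0.1. fail to reject H0.

W+ = 6.5, W- = 21.5, W = min = 6.5, p = 0.200825, fail to reject H0.


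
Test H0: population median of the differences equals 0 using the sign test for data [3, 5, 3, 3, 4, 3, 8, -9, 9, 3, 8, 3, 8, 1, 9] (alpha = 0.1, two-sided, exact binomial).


Step 1: Discard zero differences. Original n = 15; n_eff = number of nonzero differences = 15.
Nonzero differences (with sign): +3, +5, +3, +3, +4, +3, +8, -9, +9, +3, +8, +3, +8, +1, +9
Step 2: Count signs: positive = 14, negative = 1.
Step 3: Under H0: P(positive) = 0.5, so the number of positives S ~ Bin(15, 0.5).
Step 4: Two-sided exact p-value = sum of Bin(15,0.5) probabilities at or below the observed probability = 0.000977.
Step 5: alpha = 0.1. reject H0.

n_eff = 15, pos = 14, neg = 1, p = 0.000977, reject H0.


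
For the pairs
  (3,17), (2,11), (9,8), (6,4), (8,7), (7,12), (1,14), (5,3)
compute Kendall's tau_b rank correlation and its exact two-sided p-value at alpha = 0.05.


Step 1: Enumerate the 28 unordered pairs (i,j) with i<j and classify each by sign(x_j-x_i) * sign(y_j-y_i).
  (1,2):dx=-1,dy=-6->C; (1,3):dx=+6,dy=-9->D; (1,4):dx=+3,dy=-13->D; (1,5):dx=+5,dy=-10->D
  (1,6):dx=+4,dy=-5->D; (1,7):dx=-2,dy=-3->C; (1,8):dx=+2,dy=-14->D; (2,3):dx=+7,dy=-3->D
  (2,4):dx=+4,dy=-7->D; (2,5):dx=+6,dy=-4->D; (2,6):dx=+5,dy=+1->C; (2,7):dx=-1,dy=+3->D
  (2,8):dx=+3,dy=-8->D; (3,4):dx=-3,dy=-4->C; (3,5):dx=-1,dy=-1->C; (3,6):dx=-2,dy=+4->D
  (3,7):dx=-8,dy=+6->D; (3,8):dx=-4,dy=-5->C; (4,5):dx=+2,dy=+3->C; (4,6):dx=+1,dy=+8->C
  (4,7):dx=-5,dy=+10->D; (4,8):dx=-1,dy=-1->C; (5,6):dx=-1,dy=+5->D; (5,7):dx=-7,dy=+7->D
  (5,8):dx=-3,dy=-4->C; (6,7):dx=-6,dy=+2->D; (6,8):dx=-2,dy=-9->C; (7,8):dx=+4,dy=-11->D
Step 2: C = 11, D = 17, total pairs = 28.
Step 3: tau = (C - D)/(n(n-1)/2) = (11 - 17)/28 = -0.214286.
Step 4: Exact two-sided p-value (enumerate n! = 40320 permutations of y under H0): p = 0.548413.
Step 5: alpha = 0.05. fail to reject H0.

tau_b = -0.2143 (C=11, D=17), p = 0.548413, fail to reject H0.
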